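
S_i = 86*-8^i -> [86, -688, 5504, -44032, 352256]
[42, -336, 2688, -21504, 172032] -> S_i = 42*-8^i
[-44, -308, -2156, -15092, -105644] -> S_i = -44*7^i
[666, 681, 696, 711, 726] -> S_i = 666 + 15*i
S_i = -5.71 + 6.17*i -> [-5.71, 0.46, 6.63, 12.8, 18.97]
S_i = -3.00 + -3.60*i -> [-3.0, -6.6, -10.2, -13.8, -17.4]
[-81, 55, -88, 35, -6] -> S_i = Random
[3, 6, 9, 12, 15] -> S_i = 3 + 3*i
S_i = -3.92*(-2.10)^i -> [-3.92, 8.23, -17.29, 36.3, -76.24]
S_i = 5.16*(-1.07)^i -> [5.16, -5.52, 5.91, -6.32, 6.76]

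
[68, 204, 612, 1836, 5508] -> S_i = 68*3^i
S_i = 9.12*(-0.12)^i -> [9.12, -1.09, 0.13, -0.02, 0.0]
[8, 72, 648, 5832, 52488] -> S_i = 8*9^i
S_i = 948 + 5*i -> [948, 953, 958, 963, 968]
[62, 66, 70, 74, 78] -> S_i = 62 + 4*i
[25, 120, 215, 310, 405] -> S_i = 25 + 95*i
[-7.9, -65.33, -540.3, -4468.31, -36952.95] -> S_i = -7.90*8.27^i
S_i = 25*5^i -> [25, 125, 625, 3125, 15625]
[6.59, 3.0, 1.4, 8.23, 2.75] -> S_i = Random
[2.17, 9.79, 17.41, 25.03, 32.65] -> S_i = 2.17 + 7.62*i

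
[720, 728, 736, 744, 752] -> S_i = 720 + 8*i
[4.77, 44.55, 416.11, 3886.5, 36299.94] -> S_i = 4.77*9.34^i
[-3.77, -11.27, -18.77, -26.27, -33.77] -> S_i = -3.77 + -7.50*i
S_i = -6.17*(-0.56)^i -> [-6.17, 3.46, -1.93, 1.08, -0.61]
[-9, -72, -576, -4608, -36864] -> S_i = -9*8^i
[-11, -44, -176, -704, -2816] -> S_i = -11*4^i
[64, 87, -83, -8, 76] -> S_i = Random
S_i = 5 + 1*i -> [5, 6, 7, 8, 9]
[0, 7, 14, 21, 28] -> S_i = 0 + 7*i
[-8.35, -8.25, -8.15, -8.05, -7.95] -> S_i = -8.35 + 0.10*i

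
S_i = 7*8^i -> [7, 56, 448, 3584, 28672]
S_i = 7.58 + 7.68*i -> [7.58, 15.26, 22.94, 30.62, 38.3]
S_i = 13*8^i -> [13, 104, 832, 6656, 53248]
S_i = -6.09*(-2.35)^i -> [-6.09, 14.31, -33.63, 79.04, -185.73]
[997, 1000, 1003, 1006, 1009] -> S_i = 997 + 3*i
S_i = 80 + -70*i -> [80, 10, -60, -130, -200]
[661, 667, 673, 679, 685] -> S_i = 661 + 6*i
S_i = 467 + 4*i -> [467, 471, 475, 479, 483]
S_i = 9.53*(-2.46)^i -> [9.53, -23.44, 57.67, -141.87, 349.01]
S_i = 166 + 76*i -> [166, 242, 318, 394, 470]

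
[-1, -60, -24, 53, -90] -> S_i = Random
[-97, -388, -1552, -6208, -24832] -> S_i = -97*4^i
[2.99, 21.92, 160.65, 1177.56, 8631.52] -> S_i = 2.99*7.33^i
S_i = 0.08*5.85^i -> [0.08, 0.47, 2.74, 16.02, 93.69]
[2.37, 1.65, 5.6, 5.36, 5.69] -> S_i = Random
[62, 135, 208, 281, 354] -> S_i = 62 + 73*i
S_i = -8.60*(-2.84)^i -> [-8.6, 24.42, -69.36, 196.99, -559.46]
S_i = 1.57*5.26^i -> [1.57, 8.26, 43.44, 228.48, 1201.83]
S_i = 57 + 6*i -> [57, 63, 69, 75, 81]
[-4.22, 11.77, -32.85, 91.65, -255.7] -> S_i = -4.22*(-2.79)^i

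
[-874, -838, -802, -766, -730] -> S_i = -874 + 36*i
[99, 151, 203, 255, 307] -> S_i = 99 + 52*i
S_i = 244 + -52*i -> [244, 192, 140, 88, 36]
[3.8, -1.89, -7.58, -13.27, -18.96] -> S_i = 3.80 + -5.69*i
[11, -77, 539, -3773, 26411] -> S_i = 11*-7^i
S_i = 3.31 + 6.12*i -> [3.31, 9.43, 15.55, 21.67, 27.79]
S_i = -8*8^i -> [-8, -64, -512, -4096, -32768]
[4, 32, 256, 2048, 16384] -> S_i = 4*8^i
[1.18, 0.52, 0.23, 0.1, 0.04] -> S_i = 1.18*0.44^i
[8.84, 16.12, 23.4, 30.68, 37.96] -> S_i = 8.84 + 7.28*i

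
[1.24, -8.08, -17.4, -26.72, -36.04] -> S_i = 1.24 + -9.32*i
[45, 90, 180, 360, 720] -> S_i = 45*2^i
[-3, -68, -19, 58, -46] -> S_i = Random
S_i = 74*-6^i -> [74, -444, 2664, -15984, 95904]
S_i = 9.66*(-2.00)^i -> [9.66, -19.32, 38.64, -77.28, 154.56]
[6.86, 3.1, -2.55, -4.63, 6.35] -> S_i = Random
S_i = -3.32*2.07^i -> [-3.32, -6.87, -14.23, -29.45, -60.96]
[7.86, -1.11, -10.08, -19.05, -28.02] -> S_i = 7.86 + -8.97*i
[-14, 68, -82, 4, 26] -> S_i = Random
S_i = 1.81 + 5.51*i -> [1.81, 7.32, 12.83, 18.34, 23.85]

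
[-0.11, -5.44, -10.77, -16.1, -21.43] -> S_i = -0.11 + -5.33*i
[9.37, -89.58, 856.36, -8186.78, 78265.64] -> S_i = 9.37*(-9.56)^i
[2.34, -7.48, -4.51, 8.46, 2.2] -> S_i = Random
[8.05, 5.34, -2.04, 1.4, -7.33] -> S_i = Random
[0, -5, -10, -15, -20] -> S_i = 0 + -5*i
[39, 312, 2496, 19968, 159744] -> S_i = 39*8^i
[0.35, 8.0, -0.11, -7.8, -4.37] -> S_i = Random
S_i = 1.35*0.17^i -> [1.35, 0.23, 0.04, 0.01, 0.0]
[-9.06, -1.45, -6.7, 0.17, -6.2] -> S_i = Random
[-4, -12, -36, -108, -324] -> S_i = -4*3^i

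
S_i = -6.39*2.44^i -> [-6.39, -15.59, -38.04, -92.83, -226.5]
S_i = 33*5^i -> [33, 165, 825, 4125, 20625]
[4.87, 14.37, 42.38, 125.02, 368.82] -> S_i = 4.87*2.95^i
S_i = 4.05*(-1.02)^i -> [4.05, -4.13, 4.21, -4.3, 4.38]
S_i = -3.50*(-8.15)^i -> [-3.5, 28.52, -232.48, 1894.7, -15441.82]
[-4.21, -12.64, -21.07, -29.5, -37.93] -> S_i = -4.21 + -8.43*i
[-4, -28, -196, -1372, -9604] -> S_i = -4*7^i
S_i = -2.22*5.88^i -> [-2.22, -13.05, -76.76, -451.32, -2653.76]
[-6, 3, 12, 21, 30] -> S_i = -6 + 9*i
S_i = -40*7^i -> [-40, -280, -1960, -13720, -96040]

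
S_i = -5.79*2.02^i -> [-5.79, -11.7, -23.63, -47.72, -96.4]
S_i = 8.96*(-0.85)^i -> [8.96, -7.62, 6.47, -5.5, 4.68]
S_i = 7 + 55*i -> [7, 62, 117, 172, 227]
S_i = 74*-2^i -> [74, -148, 296, -592, 1184]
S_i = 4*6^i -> [4, 24, 144, 864, 5184]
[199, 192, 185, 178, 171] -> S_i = 199 + -7*i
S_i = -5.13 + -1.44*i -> [-5.13, -6.57, -8.01, -9.45, -10.89]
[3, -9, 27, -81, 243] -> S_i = 3*-3^i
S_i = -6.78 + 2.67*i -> [-6.78, -4.11, -1.44, 1.23, 3.9]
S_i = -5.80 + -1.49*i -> [-5.8, -7.29, -8.78, -10.27, -11.76]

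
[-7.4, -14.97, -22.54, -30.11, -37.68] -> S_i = -7.40 + -7.57*i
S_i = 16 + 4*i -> [16, 20, 24, 28, 32]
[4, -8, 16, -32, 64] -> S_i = 4*-2^i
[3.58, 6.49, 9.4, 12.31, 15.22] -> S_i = 3.58 + 2.91*i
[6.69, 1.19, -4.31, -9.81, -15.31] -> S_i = 6.69 + -5.50*i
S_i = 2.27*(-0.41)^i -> [2.27, -0.93, 0.38, -0.16, 0.06]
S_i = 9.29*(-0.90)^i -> [9.29, -8.36, 7.52, -6.77, 6.1]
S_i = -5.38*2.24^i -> [-5.38, -12.05, -26.99, -60.47, -135.45]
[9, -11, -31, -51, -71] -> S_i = 9 + -20*i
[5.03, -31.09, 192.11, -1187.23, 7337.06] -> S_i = 5.03*(-6.18)^i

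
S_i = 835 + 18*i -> [835, 853, 871, 889, 907]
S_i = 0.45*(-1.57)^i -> [0.45, -0.71, 1.11, -1.74, 2.73]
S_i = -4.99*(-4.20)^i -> [-4.99, 20.96, -88.02, 369.7, -1552.74]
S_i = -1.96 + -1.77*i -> [-1.96, -3.73, -5.5, -7.27, -9.04]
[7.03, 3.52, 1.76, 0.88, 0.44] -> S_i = 7.03*0.50^i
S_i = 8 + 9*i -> [8, 17, 26, 35, 44]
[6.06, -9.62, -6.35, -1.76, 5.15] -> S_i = Random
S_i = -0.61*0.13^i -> [-0.61, -0.08, -0.01, -0.0, -0.0]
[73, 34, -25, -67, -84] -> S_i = Random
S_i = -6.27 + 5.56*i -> [-6.27, -0.71, 4.85, 10.41, 15.97]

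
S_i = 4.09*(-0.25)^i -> [4.09, -1.02, 0.26, -0.06, 0.02]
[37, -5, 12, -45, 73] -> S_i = Random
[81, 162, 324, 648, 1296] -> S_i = 81*2^i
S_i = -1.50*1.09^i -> [-1.5, -1.64, -1.78, -1.94, -2.12]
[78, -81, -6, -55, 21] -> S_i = Random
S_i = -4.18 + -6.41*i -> [-4.18, -10.59, -17.0, -23.41, -29.82]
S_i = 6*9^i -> [6, 54, 486, 4374, 39366]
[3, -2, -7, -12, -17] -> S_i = 3 + -5*i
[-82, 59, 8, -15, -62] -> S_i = Random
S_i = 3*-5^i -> [3, -15, 75, -375, 1875]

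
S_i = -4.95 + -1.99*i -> [-4.95, -6.94, -8.93, -10.92, -12.91]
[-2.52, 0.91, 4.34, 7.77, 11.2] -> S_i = -2.52 + 3.43*i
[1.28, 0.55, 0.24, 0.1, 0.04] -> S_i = 1.28*0.43^i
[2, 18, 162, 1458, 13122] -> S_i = 2*9^i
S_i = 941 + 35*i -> [941, 976, 1011, 1046, 1081]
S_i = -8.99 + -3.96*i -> [-8.99, -12.95, -16.91, -20.87, -24.83]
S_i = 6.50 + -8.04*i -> [6.5, -1.54, -9.58, -17.62, -25.66]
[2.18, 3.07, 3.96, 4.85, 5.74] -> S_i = 2.18 + 0.89*i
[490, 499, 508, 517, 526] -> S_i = 490 + 9*i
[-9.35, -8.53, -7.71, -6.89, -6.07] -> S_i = -9.35 + 0.82*i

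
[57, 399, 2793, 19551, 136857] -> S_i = 57*7^i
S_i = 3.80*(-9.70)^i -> [3.8, -36.86, 357.54, -3468.16, 33641.13]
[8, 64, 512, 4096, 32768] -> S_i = 8*8^i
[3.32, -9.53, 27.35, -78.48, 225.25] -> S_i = 3.32*(-2.87)^i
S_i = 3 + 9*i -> [3, 12, 21, 30, 39]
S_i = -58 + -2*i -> [-58, -60, -62, -64, -66]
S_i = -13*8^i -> [-13, -104, -832, -6656, -53248]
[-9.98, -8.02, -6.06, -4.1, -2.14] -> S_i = -9.98 + 1.96*i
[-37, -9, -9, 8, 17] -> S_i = Random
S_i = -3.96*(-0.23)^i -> [-3.96, 0.91, -0.21, 0.05, -0.01]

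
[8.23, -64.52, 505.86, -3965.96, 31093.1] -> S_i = 8.23*(-7.84)^i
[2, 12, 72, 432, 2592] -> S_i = 2*6^i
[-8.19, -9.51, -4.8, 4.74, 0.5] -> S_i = Random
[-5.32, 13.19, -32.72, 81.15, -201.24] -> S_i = -5.32*(-2.48)^i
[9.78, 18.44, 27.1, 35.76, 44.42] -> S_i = 9.78 + 8.66*i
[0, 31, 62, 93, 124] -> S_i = 0 + 31*i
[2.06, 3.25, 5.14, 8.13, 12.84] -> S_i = 2.06*1.58^i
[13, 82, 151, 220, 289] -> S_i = 13 + 69*i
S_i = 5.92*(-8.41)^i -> [5.92, -49.79, 418.71, -3521.35, 29614.59]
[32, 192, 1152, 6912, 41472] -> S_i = 32*6^i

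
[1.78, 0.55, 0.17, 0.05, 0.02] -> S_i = 1.78*0.31^i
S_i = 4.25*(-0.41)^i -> [4.25, -1.74, 0.71, -0.29, 0.12]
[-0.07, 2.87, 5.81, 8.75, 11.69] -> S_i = -0.07 + 2.94*i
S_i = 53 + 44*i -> [53, 97, 141, 185, 229]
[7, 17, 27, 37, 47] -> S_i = 7 + 10*i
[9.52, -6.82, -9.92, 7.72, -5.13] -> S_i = Random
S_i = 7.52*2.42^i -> [7.52, 18.2, 44.04, 106.58, 257.92]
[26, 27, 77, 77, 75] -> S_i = Random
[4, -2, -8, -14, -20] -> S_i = 4 + -6*i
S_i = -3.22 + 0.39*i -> [-3.22, -2.83, -2.44, -2.05, -1.66]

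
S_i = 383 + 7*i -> [383, 390, 397, 404, 411]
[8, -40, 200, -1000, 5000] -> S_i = 8*-5^i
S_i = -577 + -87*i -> [-577, -664, -751, -838, -925]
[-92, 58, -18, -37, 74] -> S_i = Random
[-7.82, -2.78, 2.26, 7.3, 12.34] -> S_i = -7.82 + 5.04*i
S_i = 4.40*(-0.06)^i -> [4.4, -0.26, 0.02, -0.0, 0.0]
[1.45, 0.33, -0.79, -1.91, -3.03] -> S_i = 1.45 + -1.12*i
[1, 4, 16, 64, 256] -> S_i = 1*4^i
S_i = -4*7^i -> [-4, -28, -196, -1372, -9604]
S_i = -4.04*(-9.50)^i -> [-4.04, 38.38, -364.61, 3463.8, -32906.05]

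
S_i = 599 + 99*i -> [599, 698, 797, 896, 995]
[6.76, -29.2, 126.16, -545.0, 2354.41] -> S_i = 6.76*(-4.32)^i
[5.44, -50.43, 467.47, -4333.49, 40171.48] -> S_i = 5.44*(-9.27)^i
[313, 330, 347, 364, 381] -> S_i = 313 + 17*i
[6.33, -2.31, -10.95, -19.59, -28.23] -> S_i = 6.33 + -8.64*i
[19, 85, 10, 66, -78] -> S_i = Random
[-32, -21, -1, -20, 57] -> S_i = Random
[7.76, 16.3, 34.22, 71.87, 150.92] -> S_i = 7.76*2.10^i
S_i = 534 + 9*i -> [534, 543, 552, 561, 570]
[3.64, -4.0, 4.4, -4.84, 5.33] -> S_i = 3.64*(-1.10)^i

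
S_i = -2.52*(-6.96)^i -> [-2.52, 17.54, -122.07, 849.63, -5913.4]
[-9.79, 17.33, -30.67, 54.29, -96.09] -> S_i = -9.79*(-1.77)^i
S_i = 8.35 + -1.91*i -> [8.35, 6.44, 4.53, 2.62, 0.71]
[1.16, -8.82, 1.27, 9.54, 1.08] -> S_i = Random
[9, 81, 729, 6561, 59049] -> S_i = 9*9^i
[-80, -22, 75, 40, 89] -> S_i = Random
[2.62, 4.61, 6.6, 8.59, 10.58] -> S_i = 2.62 + 1.99*i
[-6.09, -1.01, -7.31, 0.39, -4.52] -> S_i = Random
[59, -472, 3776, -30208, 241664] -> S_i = 59*-8^i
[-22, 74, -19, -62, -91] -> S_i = Random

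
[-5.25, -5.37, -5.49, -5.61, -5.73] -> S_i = -5.25 + -0.12*i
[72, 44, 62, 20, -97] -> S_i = Random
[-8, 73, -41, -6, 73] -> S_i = Random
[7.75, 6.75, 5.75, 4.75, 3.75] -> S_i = 7.75 + -1.00*i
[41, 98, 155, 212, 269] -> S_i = 41 + 57*i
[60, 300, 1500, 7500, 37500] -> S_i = 60*5^i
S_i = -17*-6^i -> [-17, 102, -612, 3672, -22032]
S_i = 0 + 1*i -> [0, 1, 2, 3, 4]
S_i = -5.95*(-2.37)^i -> [-5.95, 14.1, -33.42, 79.21, -187.72]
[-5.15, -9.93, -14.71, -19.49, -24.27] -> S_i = -5.15 + -4.78*i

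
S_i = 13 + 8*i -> [13, 21, 29, 37, 45]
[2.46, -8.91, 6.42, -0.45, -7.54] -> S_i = Random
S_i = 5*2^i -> [5, 10, 20, 40, 80]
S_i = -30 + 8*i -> [-30, -22, -14, -6, 2]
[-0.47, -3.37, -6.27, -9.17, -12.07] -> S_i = -0.47 + -2.90*i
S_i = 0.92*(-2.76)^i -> [0.92, -2.54, 7.01, -19.34, 53.39]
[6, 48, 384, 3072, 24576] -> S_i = 6*8^i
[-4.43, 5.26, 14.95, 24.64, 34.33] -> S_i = -4.43 + 9.69*i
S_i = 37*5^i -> [37, 185, 925, 4625, 23125]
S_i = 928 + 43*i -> [928, 971, 1014, 1057, 1100]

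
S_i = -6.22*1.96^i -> [-6.22, -12.19, -23.89, -46.83, -91.79]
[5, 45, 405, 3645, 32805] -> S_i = 5*9^i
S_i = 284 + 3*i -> [284, 287, 290, 293, 296]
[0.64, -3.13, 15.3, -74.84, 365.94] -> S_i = 0.64*(-4.89)^i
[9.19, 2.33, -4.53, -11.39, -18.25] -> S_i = 9.19 + -6.86*i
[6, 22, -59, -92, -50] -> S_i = Random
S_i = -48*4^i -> [-48, -192, -768, -3072, -12288]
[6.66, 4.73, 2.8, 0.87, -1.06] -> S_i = 6.66 + -1.93*i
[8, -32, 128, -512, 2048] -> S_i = 8*-4^i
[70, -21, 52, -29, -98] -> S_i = Random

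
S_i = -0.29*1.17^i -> [-0.29, -0.34, -0.4, -0.46, -0.54]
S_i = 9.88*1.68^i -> [9.88, 16.6, 27.89, 46.85, 78.7]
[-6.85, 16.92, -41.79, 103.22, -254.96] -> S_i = -6.85*(-2.47)^i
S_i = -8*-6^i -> [-8, 48, -288, 1728, -10368]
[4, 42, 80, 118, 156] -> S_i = 4 + 38*i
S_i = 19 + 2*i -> [19, 21, 23, 25, 27]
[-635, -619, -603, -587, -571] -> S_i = -635 + 16*i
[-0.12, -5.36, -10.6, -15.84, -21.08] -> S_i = -0.12 + -5.24*i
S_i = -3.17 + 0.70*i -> [-3.17, -2.47, -1.77, -1.07, -0.37]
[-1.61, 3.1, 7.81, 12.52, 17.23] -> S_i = -1.61 + 4.71*i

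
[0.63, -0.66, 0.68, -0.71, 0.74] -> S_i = 0.63*(-1.04)^i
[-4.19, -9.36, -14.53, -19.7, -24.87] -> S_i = -4.19 + -5.17*i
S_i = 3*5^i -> [3, 15, 75, 375, 1875]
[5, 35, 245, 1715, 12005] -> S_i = 5*7^i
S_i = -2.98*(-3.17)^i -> [-2.98, 9.45, -29.95, 94.93, -300.92]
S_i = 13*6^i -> [13, 78, 468, 2808, 16848]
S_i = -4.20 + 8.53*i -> [-4.2, 4.33, 12.86, 21.39, 29.92]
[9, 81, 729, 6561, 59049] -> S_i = 9*9^i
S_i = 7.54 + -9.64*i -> [7.54, -2.1, -11.74, -21.38, -31.02]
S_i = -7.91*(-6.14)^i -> [-7.91, 48.57, -298.2, 1830.97, -11242.17]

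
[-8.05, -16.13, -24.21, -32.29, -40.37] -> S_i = -8.05 + -8.08*i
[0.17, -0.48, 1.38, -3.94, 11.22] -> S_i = 0.17*(-2.85)^i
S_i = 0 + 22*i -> [0, 22, 44, 66, 88]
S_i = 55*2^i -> [55, 110, 220, 440, 880]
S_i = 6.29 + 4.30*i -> [6.29, 10.59, 14.89, 19.19, 23.49]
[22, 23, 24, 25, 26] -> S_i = 22 + 1*i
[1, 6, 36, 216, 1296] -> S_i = 1*6^i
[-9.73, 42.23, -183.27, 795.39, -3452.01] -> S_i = -9.73*(-4.34)^i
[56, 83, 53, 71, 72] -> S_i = Random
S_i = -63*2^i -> [-63, -126, -252, -504, -1008]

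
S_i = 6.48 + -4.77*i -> [6.48, 1.71, -3.06, -7.83, -12.6]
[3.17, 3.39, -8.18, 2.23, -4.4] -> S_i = Random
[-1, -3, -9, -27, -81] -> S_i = -1*3^i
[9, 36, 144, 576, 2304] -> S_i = 9*4^i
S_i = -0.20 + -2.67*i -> [-0.2, -2.87, -5.54, -8.21, -10.88]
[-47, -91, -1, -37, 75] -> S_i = Random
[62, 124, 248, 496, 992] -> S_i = 62*2^i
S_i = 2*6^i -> [2, 12, 72, 432, 2592]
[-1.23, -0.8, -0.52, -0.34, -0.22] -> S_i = -1.23*0.65^i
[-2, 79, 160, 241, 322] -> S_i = -2 + 81*i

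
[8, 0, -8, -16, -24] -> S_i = 8 + -8*i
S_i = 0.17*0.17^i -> [0.17, 0.03, 0.0, 0.0, 0.0]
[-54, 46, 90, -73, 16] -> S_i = Random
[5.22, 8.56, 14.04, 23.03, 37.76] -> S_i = 5.22*1.64^i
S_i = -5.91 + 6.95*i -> [-5.91, 1.04, 7.99, 14.94, 21.89]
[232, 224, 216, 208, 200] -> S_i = 232 + -8*i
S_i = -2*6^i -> [-2, -12, -72, -432, -2592]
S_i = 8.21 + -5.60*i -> [8.21, 2.61, -2.99, -8.59, -14.19]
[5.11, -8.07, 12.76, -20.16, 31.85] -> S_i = 5.11*(-1.58)^i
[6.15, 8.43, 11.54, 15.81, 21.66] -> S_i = 6.15*1.37^i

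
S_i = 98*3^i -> [98, 294, 882, 2646, 7938]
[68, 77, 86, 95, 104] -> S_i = 68 + 9*i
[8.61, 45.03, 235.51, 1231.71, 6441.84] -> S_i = 8.61*5.23^i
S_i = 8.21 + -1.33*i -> [8.21, 6.88, 5.55, 4.22, 2.89]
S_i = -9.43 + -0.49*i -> [-9.43, -9.92, -10.41, -10.9, -11.39]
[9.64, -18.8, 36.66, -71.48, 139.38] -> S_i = 9.64*(-1.95)^i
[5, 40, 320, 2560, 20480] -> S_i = 5*8^i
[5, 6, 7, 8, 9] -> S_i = 5 + 1*i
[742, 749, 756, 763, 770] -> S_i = 742 + 7*i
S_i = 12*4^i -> [12, 48, 192, 768, 3072]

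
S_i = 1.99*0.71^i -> [1.99, 1.41, 1.0, 0.71, 0.51]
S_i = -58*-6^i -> [-58, 348, -2088, 12528, -75168]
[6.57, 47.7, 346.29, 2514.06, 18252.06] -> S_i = 6.57*7.26^i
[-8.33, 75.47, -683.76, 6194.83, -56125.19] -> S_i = -8.33*(-9.06)^i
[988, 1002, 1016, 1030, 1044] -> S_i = 988 + 14*i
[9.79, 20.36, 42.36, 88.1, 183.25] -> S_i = 9.79*2.08^i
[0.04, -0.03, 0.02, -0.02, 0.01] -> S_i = 0.04*(-0.78)^i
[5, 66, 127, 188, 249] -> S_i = 5 + 61*i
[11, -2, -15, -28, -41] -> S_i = 11 + -13*i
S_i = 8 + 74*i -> [8, 82, 156, 230, 304]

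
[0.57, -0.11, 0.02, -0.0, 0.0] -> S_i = 0.57*(-0.19)^i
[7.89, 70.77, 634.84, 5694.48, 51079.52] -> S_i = 7.89*8.97^i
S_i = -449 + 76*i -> [-449, -373, -297, -221, -145]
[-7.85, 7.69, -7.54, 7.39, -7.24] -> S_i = -7.85*(-0.98)^i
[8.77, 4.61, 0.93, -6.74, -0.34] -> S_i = Random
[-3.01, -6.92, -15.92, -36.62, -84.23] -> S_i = -3.01*2.30^i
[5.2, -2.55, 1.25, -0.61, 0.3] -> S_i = 5.20*(-0.49)^i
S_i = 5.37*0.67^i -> [5.37, 3.6, 2.41, 1.62, 1.08]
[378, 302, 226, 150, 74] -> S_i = 378 + -76*i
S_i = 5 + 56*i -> [5, 61, 117, 173, 229]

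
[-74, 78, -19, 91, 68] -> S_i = Random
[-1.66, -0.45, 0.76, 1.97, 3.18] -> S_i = -1.66 + 1.21*i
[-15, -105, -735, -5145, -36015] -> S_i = -15*7^i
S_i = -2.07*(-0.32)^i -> [-2.07, 0.66, -0.21, 0.07, -0.02]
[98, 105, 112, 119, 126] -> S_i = 98 + 7*i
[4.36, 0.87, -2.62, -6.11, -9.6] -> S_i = 4.36 + -3.49*i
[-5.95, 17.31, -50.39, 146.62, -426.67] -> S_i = -5.95*(-2.91)^i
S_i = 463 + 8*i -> [463, 471, 479, 487, 495]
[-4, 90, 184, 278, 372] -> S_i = -4 + 94*i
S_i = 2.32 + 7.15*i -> [2.32, 9.47, 16.62, 23.77, 30.92]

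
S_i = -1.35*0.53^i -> [-1.35, -0.72, -0.38, -0.2, -0.11]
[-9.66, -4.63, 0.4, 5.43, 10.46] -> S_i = -9.66 + 5.03*i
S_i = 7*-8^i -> [7, -56, 448, -3584, 28672]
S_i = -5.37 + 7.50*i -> [-5.37, 2.13, 9.63, 17.13, 24.63]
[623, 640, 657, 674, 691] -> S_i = 623 + 17*i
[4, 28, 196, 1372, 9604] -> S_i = 4*7^i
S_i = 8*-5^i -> [8, -40, 200, -1000, 5000]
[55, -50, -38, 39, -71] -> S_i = Random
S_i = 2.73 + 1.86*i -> [2.73, 4.59, 6.45, 8.31, 10.17]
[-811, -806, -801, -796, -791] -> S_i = -811 + 5*i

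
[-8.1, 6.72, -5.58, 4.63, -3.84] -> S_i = -8.10*(-0.83)^i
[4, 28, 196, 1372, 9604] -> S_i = 4*7^i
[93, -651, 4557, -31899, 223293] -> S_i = 93*-7^i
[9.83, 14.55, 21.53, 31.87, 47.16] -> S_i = 9.83*1.48^i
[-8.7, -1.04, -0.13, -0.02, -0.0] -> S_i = -8.70*0.12^i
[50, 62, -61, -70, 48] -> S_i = Random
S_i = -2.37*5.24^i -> [-2.37, -12.42, -65.07, -340.99, -1786.79]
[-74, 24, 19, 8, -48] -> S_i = Random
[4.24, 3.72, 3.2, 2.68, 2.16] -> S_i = 4.24 + -0.52*i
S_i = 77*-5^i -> [77, -385, 1925, -9625, 48125]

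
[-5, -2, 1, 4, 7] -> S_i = -5 + 3*i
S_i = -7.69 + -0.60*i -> [-7.69, -8.29, -8.89, -9.49, -10.09]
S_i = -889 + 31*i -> [-889, -858, -827, -796, -765]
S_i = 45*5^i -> [45, 225, 1125, 5625, 28125]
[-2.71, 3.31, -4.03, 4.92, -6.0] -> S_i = -2.71*(-1.22)^i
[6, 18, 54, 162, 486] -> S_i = 6*3^i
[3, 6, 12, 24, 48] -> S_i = 3*2^i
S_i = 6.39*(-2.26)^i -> [6.39, -14.44, 32.64, -73.76, 166.7]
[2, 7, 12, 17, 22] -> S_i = 2 + 5*i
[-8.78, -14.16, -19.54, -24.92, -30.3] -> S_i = -8.78 + -5.38*i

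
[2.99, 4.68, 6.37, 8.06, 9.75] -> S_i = 2.99 + 1.69*i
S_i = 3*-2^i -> [3, -6, 12, -24, 48]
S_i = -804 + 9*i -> [-804, -795, -786, -777, -768]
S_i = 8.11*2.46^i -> [8.11, 19.95, 49.08, 120.73, 297.0]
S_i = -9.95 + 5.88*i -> [-9.95, -4.07, 1.81, 7.69, 13.57]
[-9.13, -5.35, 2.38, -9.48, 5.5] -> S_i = Random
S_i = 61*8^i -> [61, 488, 3904, 31232, 249856]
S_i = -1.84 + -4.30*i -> [-1.84, -6.14, -10.44, -14.74, -19.04]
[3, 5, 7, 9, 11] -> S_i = 3 + 2*i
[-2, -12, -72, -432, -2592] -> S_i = -2*6^i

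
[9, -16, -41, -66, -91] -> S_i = 9 + -25*i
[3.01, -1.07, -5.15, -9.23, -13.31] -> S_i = 3.01 + -4.08*i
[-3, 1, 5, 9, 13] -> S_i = -3 + 4*i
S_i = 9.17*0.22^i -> [9.17, 2.02, 0.44, 0.1, 0.02]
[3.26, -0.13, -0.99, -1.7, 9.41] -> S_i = Random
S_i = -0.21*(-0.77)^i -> [-0.21, 0.16, -0.12, 0.1, -0.07]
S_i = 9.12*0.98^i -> [9.12, 8.94, 8.76, 8.58, 8.41]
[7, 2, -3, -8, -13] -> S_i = 7 + -5*i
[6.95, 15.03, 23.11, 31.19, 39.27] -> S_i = 6.95 + 8.08*i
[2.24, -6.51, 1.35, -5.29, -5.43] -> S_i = Random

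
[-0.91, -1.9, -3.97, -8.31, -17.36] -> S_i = -0.91*2.09^i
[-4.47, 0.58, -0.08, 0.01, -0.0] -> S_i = -4.47*(-0.13)^i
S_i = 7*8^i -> [7, 56, 448, 3584, 28672]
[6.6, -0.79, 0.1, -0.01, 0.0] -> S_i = 6.60*(-0.12)^i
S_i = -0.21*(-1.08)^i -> [-0.21, 0.23, -0.24, 0.26, -0.29]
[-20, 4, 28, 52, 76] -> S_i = -20 + 24*i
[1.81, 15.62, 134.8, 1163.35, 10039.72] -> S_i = 1.81*8.63^i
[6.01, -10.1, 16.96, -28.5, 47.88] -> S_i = 6.01*(-1.68)^i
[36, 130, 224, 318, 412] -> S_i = 36 + 94*i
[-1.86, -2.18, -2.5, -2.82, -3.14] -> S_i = -1.86 + -0.32*i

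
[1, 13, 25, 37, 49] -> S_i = 1 + 12*i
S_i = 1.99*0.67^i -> [1.99, 1.33, 0.89, 0.6, 0.4]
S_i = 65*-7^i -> [65, -455, 3185, -22295, 156065]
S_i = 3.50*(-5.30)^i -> [3.5, -18.55, 98.32, -521.07, 2761.67]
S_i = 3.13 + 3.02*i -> [3.13, 6.15, 9.17, 12.19, 15.21]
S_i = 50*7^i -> [50, 350, 2450, 17150, 120050]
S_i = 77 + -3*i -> [77, 74, 71, 68, 65]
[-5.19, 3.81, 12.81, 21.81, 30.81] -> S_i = -5.19 + 9.00*i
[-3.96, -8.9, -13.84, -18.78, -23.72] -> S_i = -3.96 + -4.94*i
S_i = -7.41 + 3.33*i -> [-7.41, -4.08, -0.75, 2.58, 5.91]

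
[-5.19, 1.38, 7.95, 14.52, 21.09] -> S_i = -5.19 + 6.57*i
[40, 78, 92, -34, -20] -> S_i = Random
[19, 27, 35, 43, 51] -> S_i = 19 + 8*i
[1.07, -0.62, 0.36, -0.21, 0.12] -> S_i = 1.07*(-0.58)^i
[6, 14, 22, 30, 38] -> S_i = 6 + 8*i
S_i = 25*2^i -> [25, 50, 100, 200, 400]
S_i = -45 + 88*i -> [-45, 43, 131, 219, 307]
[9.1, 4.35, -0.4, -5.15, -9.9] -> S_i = 9.10 + -4.75*i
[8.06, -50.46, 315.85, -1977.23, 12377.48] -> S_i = 8.06*(-6.26)^i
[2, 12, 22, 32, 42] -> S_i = 2 + 10*i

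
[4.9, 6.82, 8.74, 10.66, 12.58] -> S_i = 4.90 + 1.92*i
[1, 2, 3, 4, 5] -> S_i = 1 + 1*i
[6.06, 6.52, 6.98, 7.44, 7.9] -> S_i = 6.06 + 0.46*i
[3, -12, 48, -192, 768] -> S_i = 3*-4^i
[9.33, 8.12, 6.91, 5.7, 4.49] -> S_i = 9.33 + -1.21*i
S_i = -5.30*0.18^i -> [-5.3, -0.95, -0.17, -0.03, -0.01]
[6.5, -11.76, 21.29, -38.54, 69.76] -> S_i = 6.50*(-1.81)^i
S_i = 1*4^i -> [1, 4, 16, 64, 256]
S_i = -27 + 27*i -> [-27, 0, 27, 54, 81]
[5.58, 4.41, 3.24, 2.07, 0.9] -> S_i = 5.58 + -1.17*i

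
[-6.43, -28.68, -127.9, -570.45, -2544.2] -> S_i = -6.43*4.46^i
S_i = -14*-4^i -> [-14, 56, -224, 896, -3584]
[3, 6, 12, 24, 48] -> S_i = 3*2^i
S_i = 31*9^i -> [31, 279, 2511, 22599, 203391]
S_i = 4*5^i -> [4, 20, 100, 500, 2500]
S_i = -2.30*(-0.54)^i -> [-2.3, 1.24, -0.67, 0.36, -0.2]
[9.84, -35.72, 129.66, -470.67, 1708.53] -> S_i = 9.84*(-3.63)^i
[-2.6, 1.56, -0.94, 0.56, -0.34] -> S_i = -2.60*(-0.60)^i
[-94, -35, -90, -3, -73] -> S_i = Random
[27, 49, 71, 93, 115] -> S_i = 27 + 22*i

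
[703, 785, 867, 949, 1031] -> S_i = 703 + 82*i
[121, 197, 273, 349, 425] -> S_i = 121 + 76*i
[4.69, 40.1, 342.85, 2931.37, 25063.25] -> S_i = 4.69*8.55^i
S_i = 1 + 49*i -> [1, 50, 99, 148, 197]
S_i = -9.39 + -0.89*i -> [-9.39, -10.28, -11.17, -12.06, -12.95]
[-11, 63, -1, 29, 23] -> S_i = Random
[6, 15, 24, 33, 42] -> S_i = 6 + 9*i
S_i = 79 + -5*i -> [79, 74, 69, 64, 59]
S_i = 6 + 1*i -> [6, 7, 8, 9, 10]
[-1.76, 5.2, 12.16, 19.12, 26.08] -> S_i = -1.76 + 6.96*i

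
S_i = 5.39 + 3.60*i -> [5.39, 8.99, 12.59, 16.19, 19.79]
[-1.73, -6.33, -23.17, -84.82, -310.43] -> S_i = -1.73*3.66^i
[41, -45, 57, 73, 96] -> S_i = Random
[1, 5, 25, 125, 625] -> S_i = 1*5^i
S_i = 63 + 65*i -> [63, 128, 193, 258, 323]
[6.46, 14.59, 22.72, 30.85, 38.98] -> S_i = 6.46 + 8.13*i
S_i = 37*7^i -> [37, 259, 1813, 12691, 88837]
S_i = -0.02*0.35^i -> [-0.02, -0.01, -0.0, -0.0, -0.0]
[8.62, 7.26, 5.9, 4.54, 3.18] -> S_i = 8.62 + -1.36*i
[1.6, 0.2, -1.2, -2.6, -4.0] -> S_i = 1.60 + -1.40*i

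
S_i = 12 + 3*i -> [12, 15, 18, 21, 24]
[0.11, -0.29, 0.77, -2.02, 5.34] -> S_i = 0.11*(-2.64)^i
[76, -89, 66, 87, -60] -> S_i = Random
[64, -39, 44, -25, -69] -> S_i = Random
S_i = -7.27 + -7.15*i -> [-7.27, -14.42, -21.57, -28.72, -35.87]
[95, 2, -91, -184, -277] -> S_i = 95 + -93*i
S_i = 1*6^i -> [1, 6, 36, 216, 1296]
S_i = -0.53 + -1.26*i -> [-0.53, -1.79, -3.05, -4.31, -5.57]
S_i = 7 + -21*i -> [7, -14, -35, -56, -77]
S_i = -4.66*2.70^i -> [-4.66, -12.58, -33.97, -91.72, -247.65]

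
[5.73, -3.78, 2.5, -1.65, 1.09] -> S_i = 5.73*(-0.66)^i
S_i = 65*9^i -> [65, 585, 5265, 47385, 426465]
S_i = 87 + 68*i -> [87, 155, 223, 291, 359]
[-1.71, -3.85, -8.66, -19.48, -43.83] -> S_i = -1.71*2.25^i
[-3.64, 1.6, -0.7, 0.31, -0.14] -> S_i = -3.64*(-0.44)^i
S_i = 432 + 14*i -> [432, 446, 460, 474, 488]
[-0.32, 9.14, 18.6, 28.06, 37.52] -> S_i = -0.32 + 9.46*i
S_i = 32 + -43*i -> [32, -11, -54, -97, -140]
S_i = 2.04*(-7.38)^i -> [2.04, -15.06, 111.11, -819.97, 6051.4]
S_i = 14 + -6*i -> [14, 8, 2, -4, -10]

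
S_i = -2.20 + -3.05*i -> [-2.2, -5.25, -8.3, -11.35, -14.4]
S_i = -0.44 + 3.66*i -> [-0.44, 3.22, 6.88, 10.54, 14.2]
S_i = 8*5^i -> [8, 40, 200, 1000, 5000]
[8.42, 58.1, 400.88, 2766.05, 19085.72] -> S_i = 8.42*6.90^i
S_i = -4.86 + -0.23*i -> [-4.86, -5.09, -5.32, -5.55, -5.78]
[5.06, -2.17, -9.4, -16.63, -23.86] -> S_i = 5.06 + -7.23*i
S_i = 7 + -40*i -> [7, -33, -73, -113, -153]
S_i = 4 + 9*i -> [4, 13, 22, 31, 40]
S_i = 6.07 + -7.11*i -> [6.07, -1.04, -8.15, -15.26, -22.37]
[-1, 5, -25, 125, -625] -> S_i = -1*-5^i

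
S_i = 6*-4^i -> [6, -24, 96, -384, 1536]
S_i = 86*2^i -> [86, 172, 344, 688, 1376]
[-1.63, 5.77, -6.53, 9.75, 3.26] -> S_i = Random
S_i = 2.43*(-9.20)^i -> [2.43, -22.36, 205.68, -1892.21, 17408.35]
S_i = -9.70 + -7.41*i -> [-9.7, -17.11, -24.52, -31.93, -39.34]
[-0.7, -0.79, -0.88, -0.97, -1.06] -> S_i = -0.70 + -0.09*i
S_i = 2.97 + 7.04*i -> [2.97, 10.01, 17.05, 24.09, 31.13]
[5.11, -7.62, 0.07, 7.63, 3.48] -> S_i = Random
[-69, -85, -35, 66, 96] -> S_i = Random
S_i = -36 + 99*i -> [-36, 63, 162, 261, 360]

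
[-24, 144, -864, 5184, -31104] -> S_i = -24*-6^i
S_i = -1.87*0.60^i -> [-1.87, -1.12, -0.67, -0.4, -0.24]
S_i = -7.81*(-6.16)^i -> [-7.81, 48.11, -296.36, 1825.55, -11245.37]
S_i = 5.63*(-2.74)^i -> [5.63, -15.43, 42.27, -115.81, 317.33]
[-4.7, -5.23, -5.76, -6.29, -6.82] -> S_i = -4.70 + -0.53*i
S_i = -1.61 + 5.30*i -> [-1.61, 3.69, 8.99, 14.29, 19.59]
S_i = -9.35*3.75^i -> [-9.35, -35.06, -131.48, -493.07, -1849.0]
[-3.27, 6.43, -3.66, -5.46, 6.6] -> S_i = Random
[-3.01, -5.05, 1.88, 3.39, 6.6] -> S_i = Random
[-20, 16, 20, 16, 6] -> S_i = Random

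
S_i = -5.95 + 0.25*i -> [-5.95, -5.7, -5.45, -5.2, -4.95]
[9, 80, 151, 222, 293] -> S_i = 9 + 71*i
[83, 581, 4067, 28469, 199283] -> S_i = 83*7^i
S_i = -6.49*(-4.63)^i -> [-6.49, 30.05, -139.13, 644.15, -2982.42]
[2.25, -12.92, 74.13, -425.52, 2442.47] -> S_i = 2.25*(-5.74)^i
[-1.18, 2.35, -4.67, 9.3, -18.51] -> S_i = -1.18*(-1.99)^i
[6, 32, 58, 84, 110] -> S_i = 6 + 26*i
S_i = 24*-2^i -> [24, -48, 96, -192, 384]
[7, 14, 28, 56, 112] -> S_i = 7*2^i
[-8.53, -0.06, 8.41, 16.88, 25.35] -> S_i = -8.53 + 8.47*i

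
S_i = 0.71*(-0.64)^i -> [0.71, -0.45, 0.29, -0.19, 0.12]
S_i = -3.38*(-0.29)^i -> [-3.38, 0.98, -0.28, 0.08, -0.02]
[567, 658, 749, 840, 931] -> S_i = 567 + 91*i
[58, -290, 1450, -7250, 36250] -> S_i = 58*-5^i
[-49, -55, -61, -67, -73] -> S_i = -49 + -6*i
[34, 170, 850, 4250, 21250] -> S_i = 34*5^i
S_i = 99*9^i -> [99, 891, 8019, 72171, 649539]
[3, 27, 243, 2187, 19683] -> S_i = 3*9^i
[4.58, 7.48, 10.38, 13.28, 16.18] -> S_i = 4.58 + 2.90*i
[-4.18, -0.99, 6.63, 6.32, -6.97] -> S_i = Random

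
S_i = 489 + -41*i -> [489, 448, 407, 366, 325]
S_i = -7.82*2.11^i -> [-7.82, -16.5, -34.82, -73.46, -155.0]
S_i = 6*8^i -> [6, 48, 384, 3072, 24576]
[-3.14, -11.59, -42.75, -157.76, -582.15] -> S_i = -3.14*3.69^i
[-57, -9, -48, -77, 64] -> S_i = Random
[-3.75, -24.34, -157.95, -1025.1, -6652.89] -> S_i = -3.75*6.49^i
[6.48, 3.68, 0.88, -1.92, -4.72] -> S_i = 6.48 + -2.80*i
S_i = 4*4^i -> [4, 16, 64, 256, 1024]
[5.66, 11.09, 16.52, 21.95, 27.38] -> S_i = 5.66 + 5.43*i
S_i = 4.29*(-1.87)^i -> [4.29, -8.02, 15.0, -28.05, 52.46]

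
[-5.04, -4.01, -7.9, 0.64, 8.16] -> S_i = Random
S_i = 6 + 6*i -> [6, 12, 18, 24, 30]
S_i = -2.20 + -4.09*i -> [-2.2, -6.29, -10.38, -14.47, -18.56]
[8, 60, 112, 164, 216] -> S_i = 8 + 52*i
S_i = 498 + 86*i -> [498, 584, 670, 756, 842]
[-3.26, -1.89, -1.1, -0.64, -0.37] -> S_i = -3.26*0.58^i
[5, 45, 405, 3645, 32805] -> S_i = 5*9^i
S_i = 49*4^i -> [49, 196, 784, 3136, 12544]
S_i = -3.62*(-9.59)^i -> [-3.62, 34.72, -332.92, 3192.75, -30618.44]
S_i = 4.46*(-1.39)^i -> [4.46, -6.2, 8.62, -11.98, 16.65]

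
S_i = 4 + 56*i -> [4, 60, 116, 172, 228]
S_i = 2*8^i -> [2, 16, 128, 1024, 8192]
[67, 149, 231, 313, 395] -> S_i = 67 + 82*i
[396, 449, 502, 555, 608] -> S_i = 396 + 53*i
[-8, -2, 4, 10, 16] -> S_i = -8 + 6*i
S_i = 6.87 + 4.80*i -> [6.87, 11.67, 16.47, 21.27, 26.07]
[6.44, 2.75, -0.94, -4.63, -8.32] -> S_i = 6.44 + -3.69*i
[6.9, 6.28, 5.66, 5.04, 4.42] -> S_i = 6.90 + -0.62*i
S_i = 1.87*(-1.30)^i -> [1.87, -2.43, 3.16, -4.11, 5.34]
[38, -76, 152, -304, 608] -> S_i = 38*-2^i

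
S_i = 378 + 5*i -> [378, 383, 388, 393, 398]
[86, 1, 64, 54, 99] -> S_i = Random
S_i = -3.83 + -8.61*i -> [-3.83, -12.44, -21.05, -29.66, -38.27]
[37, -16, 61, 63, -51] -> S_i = Random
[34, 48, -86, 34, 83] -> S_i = Random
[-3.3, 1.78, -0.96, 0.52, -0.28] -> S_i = -3.30*(-0.54)^i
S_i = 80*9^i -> [80, 720, 6480, 58320, 524880]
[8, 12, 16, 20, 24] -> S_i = 8 + 4*i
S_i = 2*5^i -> [2, 10, 50, 250, 1250]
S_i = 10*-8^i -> [10, -80, 640, -5120, 40960]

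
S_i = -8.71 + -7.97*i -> [-8.71, -16.68, -24.65, -32.62, -40.59]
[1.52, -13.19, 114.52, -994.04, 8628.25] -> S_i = 1.52*(-8.68)^i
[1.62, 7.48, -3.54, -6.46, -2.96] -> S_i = Random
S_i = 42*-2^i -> [42, -84, 168, -336, 672]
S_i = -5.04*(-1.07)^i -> [-5.04, 5.39, -5.77, 6.17, -6.61]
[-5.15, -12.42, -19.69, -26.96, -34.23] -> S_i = -5.15 + -7.27*i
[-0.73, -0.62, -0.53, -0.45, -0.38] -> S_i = -0.73*0.85^i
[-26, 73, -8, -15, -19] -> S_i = Random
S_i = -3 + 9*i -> [-3, 6, 15, 24, 33]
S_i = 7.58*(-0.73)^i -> [7.58, -5.53, 4.04, -2.95, 2.15]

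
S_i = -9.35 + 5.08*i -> [-9.35, -4.27, 0.81, 5.89, 10.97]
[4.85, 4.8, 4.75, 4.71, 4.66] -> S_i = 4.85*0.99^i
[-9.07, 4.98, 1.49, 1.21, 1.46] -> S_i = Random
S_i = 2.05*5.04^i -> [2.05, 10.33, 52.07, 262.45, 1322.74]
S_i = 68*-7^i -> [68, -476, 3332, -23324, 163268]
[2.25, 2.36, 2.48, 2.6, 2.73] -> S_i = 2.25*1.05^i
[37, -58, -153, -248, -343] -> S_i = 37 + -95*i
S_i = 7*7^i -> [7, 49, 343, 2401, 16807]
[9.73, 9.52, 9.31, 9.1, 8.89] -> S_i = 9.73 + -0.21*i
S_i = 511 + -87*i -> [511, 424, 337, 250, 163]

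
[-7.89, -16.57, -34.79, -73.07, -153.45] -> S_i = -7.89*2.10^i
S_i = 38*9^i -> [38, 342, 3078, 27702, 249318]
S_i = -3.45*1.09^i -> [-3.45, -3.76, -4.1, -4.47, -4.87]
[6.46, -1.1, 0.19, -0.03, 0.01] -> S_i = 6.46*(-0.17)^i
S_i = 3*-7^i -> [3, -21, 147, -1029, 7203]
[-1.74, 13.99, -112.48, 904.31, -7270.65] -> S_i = -1.74*(-8.04)^i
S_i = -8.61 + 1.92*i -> [-8.61, -6.69, -4.77, -2.85, -0.93]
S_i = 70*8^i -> [70, 560, 4480, 35840, 286720]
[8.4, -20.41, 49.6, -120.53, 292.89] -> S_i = 8.40*(-2.43)^i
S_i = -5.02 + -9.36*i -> [-5.02, -14.38, -23.74, -33.1, -42.46]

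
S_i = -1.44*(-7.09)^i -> [-1.44, 10.21, -72.39, 513.22, -3638.71]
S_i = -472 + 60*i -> [-472, -412, -352, -292, -232]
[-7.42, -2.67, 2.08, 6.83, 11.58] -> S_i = -7.42 + 4.75*i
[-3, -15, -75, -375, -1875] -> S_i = -3*5^i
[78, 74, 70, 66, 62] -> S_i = 78 + -4*i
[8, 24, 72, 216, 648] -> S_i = 8*3^i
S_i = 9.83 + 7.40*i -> [9.83, 17.23, 24.63, 32.03, 39.43]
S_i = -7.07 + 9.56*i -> [-7.07, 2.49, 12.05, 21.61, 31.17]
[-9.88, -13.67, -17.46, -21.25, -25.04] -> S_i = -9.88 + -3.79*i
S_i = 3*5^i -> [3, 15, 75, 375, 1875]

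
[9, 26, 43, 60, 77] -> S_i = 9 + 17*i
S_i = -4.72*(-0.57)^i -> [-4.72, 2.69, -1.53, 0.87, -0.5]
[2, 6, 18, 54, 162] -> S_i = 2*3^i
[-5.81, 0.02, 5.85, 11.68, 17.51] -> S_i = -5.81 + 5.83*i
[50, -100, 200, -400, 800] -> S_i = 50*-2^i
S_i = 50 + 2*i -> [50, 52, 54, 56, 58]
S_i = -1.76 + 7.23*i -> [-1.76, 5.47, 12.7, 19.93, 27.16]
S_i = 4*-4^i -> [4, -16, 64, -256, 1024]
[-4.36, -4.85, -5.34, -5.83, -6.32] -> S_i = -4.36 + -0.49*i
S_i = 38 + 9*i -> [38, 47, 56, 65, 74]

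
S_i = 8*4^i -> [8, 32, 128, 512, 2048]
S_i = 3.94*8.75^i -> [3.94, 34.48, 301.66, 2639.49, 23095.56]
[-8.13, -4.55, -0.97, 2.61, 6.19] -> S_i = -8.13 + 3.58*i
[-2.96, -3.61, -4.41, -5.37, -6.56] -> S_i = -2.96*1.22^i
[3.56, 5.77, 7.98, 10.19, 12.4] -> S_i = 3.56 + 2.21*i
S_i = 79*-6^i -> [79, -474, 2844, -17064, 102384]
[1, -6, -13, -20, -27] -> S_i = 1 + -7*i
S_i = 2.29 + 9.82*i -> [2.29, 12.11, 21.93, 31.75, 41.57]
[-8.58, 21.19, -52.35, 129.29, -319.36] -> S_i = -8.58*(-2.47)^i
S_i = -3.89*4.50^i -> [-3.89, -17.5, -78.77, -354.48, -1595.14]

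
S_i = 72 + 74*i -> [72, 146, 220, 294, 368]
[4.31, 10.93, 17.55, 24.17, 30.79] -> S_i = 4.31 + 6.62*i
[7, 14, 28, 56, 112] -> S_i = 7*2^i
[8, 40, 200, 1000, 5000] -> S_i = 8*5^i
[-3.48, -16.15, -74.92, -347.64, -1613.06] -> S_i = -3.48*4.64^i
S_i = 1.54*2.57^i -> [1.54, 3.96, 10.17, 26.14, 67.18]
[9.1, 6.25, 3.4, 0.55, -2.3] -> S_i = 9.10 + -2.85*i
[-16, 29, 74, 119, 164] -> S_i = -16 + 45*i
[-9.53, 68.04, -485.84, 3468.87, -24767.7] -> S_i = -9.53*(-7.14)^i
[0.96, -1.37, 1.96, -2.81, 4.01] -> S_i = 0.96*(-1.43)^i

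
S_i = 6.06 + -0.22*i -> [6.06, 5.84, 5.62, 5.4, 5.18]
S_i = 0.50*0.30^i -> [0.5, 0.15, 0.04, 0.01, 0.0]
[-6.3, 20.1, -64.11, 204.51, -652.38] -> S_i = -6.30*(-3.19)^i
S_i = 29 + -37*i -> [29, -8, -45, -82, -119]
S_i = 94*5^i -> [94, 470, 2350, 11750, 58750]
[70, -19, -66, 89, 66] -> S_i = Random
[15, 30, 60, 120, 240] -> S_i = 15*2^i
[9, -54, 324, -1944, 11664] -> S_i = 9*-6^i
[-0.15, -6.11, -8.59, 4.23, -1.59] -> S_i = Random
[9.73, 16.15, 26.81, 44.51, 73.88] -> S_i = 9.73*1.66^i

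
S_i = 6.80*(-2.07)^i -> [6.8, -14.08, 29.14, -60.31, 124.85]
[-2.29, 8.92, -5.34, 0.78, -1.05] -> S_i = Random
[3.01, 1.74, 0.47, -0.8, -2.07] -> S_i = 3.01 + -1.27*i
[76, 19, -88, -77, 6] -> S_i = Random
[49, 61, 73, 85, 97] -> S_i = 49 + 12*i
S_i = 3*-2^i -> [3, -6, 12, -24, 48]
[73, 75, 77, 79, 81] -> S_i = 73 + 2*i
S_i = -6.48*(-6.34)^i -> [-6.48, 41.08, -260.47, 1651.36, -10469.65]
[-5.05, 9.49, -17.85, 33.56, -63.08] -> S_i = -5.05*(-1.88)^i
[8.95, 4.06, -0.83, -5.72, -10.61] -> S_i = 8.95 + -4.89*i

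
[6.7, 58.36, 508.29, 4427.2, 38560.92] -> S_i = 6.70*8.71^i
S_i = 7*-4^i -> [7, -28, 112, -448, 1792]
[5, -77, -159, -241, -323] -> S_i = 5 + -82*i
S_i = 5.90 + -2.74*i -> [5.9, 3.16, 0.42, -2.32, -5.06]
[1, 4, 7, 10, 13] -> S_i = 1 + 3*i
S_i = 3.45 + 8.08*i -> [3.45, 11.53, 19.61, 27.69, 35.77]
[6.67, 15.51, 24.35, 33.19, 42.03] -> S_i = 6.67 + 8.84*i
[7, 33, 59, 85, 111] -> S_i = 7 + 26*i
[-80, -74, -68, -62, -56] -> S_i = -80 + 6*i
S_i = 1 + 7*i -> [1, 8, 15, 22, 29]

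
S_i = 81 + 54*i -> [81, 135, 189, 243, 297]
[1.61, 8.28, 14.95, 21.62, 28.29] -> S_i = 1.61 + 6.67*i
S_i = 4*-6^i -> [4, -24, 144, -864, 5184]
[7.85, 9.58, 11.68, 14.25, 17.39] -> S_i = 7.85*1.22^i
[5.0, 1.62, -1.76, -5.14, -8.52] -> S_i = 5.00 + -3.38*i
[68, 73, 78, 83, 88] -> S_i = 68 + 5*i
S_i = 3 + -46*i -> [3, -43, -89, -135, -181]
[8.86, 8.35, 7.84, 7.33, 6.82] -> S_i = 8.86 + -0.51*i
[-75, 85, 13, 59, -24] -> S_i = Random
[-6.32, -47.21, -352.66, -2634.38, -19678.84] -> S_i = -6.32*7.47^i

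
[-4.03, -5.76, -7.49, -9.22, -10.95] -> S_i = -4.03 + -1.73*i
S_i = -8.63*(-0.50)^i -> [-8.63, 4.32, -2.16, 1.08, -0.54]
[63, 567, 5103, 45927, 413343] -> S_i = 63*9^i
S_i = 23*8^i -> [23, 184, 1472, 11776, 94208]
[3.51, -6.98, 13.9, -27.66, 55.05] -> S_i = 3.51*(-1.99)^i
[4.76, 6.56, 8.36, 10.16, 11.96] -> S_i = 4.76 + 1.80*i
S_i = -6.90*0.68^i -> [-6.9, -4.69, -3.19, -2.17, -1.48]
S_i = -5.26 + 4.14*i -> [-5.26, -1.12, 3.02, 7.16, 11.3]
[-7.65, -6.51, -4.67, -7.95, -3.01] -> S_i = Random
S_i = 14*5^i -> [14, 70, 350, 1750, 8750]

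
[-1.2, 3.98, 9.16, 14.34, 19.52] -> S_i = -1.20 + 5.18*i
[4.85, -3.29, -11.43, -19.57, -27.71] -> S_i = 4.85 + -8.14*i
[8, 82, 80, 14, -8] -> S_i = Random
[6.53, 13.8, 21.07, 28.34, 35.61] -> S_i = 6.53 + 7.27*i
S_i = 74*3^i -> [74, 222, 666, 1998, 5994]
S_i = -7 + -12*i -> [-7, -19, -31, -43, -55]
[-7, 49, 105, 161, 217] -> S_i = -7 + 56*i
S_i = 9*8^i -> [9, 72, 576, 4608, 36864]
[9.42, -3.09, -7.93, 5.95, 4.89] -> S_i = Random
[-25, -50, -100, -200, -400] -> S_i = -25*2^i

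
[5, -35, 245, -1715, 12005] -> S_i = 5*-7^i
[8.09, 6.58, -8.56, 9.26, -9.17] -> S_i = Random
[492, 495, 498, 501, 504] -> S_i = 492 + 3*i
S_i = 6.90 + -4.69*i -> [6.9, 2.21, -2.48, -7.17, -11.86]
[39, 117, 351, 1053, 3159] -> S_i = 39*3^i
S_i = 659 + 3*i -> [659, 662, 665, 668, 671]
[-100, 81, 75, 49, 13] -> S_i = Random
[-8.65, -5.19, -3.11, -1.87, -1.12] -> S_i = -8.65*0.60^i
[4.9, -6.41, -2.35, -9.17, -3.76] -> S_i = Random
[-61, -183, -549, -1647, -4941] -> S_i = -61*3^i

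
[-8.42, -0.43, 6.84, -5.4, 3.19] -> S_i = Random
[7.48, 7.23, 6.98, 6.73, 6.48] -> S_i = 7.48 + -0.25*i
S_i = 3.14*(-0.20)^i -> [3.14, -0.63, 0.13, -0.03, 0.01]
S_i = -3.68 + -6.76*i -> [-3.68, -10.44, -17.2, -23.96, -30.72]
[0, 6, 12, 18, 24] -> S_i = 0 + 6*i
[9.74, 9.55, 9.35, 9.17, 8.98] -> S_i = 9.74*0.98^i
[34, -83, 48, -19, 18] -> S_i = Random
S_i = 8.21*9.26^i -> [8.21, 76.02, 703.99, 6518.93, 60365.26]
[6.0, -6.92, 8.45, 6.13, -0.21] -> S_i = Random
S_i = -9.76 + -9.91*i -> [-9.76, -19.67, -29.58, -39.49, -49.4]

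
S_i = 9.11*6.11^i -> [9.11, 55.66, 340.1, 2077.98, 12696.48]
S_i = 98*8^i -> [98, 784, 6272, 50176, 401408]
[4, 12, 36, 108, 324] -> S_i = 4*3^i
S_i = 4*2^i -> [4, 8, 16, 32, 64]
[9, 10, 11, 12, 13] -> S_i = 9 + 1*i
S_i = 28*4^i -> [28, 112, 448, 1792, 7168]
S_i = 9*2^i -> [9, 18, 36, 72, 144]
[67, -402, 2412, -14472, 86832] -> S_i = 67*-6^i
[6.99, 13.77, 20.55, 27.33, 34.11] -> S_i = 6.99 + 6.78*i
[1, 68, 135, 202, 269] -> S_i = 1 + 67*i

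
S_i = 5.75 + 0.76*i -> [5.75, 6.51, 7.27, 8.03, 8.79]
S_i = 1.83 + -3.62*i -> [1.83, -1.79, -5.41, -9.03, -12.65]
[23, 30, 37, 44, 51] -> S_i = 23 + 7*i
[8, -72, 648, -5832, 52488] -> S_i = 8*-9^i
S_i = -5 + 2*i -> [-5, -3, -1, 1, 3]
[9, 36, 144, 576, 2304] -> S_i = 9*4^i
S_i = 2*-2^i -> [2, -4, 8, -16, 32]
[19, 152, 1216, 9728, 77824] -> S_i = 19*8^i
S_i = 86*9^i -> [86, 774, 6966, 62694, 564246]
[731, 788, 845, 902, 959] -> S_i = 731 + 57*i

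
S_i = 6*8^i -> [6, 48, 384, 3072, 24576]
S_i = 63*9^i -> [63, 567, 5103, 45927, 413343]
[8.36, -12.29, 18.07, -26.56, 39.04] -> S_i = 8.36*(-1.47)^i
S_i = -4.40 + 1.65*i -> [-4.4, -2.75, -1.1, 0.55, 2.2]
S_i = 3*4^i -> [3, 12, 48, 192, 768]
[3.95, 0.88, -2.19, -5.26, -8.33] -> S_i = 3.95 + -3.07*i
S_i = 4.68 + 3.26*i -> [4.68, 7.94, 11.2, 14.46, 17.72]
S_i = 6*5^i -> [6, 30, 150, 750, 3750]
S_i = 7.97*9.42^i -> [7.97, 75.08, 707.23, 6662.1, 62756.97]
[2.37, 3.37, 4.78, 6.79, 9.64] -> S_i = 2.37*1.42^i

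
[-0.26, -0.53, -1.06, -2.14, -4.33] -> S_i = -0.26*2.02^i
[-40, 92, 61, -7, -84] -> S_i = Random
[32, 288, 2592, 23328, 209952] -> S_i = 32*9^i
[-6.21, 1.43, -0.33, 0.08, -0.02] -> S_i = -6.21*(-0.23)^i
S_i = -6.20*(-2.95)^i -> [-6.2, 18.29, -53.96, 159.17, -469.55]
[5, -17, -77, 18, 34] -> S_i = Random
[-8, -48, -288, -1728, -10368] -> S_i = -8*6^i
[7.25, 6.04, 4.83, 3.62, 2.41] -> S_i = 7.25 + -1.21*i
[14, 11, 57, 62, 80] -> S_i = Random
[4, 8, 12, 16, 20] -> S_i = 4 + 4*i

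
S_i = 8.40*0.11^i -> [8.4, 0.92, 0.1, 0.01, 0.0]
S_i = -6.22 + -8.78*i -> [-6.22, -15.0, -23.78, -32.56, -41.34]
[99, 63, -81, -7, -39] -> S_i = Random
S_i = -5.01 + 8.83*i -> [-5.01, 3.82, 12.65, 21.48, 30.31]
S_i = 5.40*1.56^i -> [5.4, 8.42, 13.14, 20.5, 31.98]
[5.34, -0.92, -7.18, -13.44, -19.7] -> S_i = 5.34 + -6.26*i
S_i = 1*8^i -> [1, 8, 64, 512, 4096]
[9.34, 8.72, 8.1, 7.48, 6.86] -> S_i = 9.34 + -0.62*i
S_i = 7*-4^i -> [7, -28, 112, -448, 1792]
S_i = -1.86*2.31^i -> [-1.86, -4.3, -9.93, -22.93, -52.96]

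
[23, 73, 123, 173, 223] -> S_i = 23 + 50*i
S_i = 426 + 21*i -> [426, 447, 468, 489, 510]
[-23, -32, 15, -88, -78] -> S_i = Random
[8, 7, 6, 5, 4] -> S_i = 8 + -1*i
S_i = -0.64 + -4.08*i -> [-0.64, -4.72, -8.8, -12.88, -16.96]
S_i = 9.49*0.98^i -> [9.49, 9.3, 9.11, 8.93, 8.75]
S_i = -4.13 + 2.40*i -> [-4.13, -1.73, 0.67, 3.07, 5.47]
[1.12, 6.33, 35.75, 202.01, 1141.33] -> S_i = 1.12*5.65^i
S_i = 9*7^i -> [9, 63, 441, 3087, 21609]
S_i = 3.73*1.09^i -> [3.73, 4.07, 4.43, 4.83, 5.27]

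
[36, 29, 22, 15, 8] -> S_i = 36 + -7*i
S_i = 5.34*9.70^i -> [5.34, 51.8, 502.44, 4873.67, 47274.64]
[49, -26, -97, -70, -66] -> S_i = Random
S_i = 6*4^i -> [6, 24, 96, 384, 1536]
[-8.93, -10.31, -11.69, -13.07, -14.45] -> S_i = -8.93 + -1.38*i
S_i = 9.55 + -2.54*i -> [9.55, 7.01, 4.47, 1.93, -0.61]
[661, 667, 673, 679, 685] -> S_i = 661 + 6*i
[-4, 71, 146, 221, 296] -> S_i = -4 + 75*i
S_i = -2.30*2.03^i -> [-2.3, -4.67, -9.48, -19.24, -39.06]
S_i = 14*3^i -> [14, 42, 126, 378, 1134]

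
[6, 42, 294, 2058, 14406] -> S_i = 6*7^i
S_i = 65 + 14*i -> [65, 79, 93, 107, 121]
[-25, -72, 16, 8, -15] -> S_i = Random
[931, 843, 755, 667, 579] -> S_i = 931 + -88*i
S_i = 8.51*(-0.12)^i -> [8.51, -1.02, 0.12, -0.01, 0.0]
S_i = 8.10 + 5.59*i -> [8.1, 13.69, 19.28, 24.87, 30.46]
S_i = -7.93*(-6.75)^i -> [-7.93, 53.53, -361.31, 2438.85, -16462.22]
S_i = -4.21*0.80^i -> [-4.21, -3.37, -2.69, -2.16, -1.72]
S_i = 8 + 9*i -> [8, 17, 26, 35, 44]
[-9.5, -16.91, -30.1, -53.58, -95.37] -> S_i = -9.50*1.78^i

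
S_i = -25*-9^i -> [-25, 225, -2025, 18225, -164025]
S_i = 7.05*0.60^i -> [7.05, 4.23, 2.54, 1.52, 0.91]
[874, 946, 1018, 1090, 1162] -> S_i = 874 + 72*i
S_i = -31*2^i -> [-31, -62, -124, -248, -496]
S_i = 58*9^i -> [58, 522, 4698, 42282, 380538]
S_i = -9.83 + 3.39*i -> [-9.83, -6.44, -3.05, 0.34, 3.73]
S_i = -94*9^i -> [-94, -846, -7614, -68526, -616734]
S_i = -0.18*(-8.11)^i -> [-0.18, 1.46, -11.84, 96.01, -778.67]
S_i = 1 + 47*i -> [1, 48, 95, 142, 189]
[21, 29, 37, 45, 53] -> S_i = 21 + 8*i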